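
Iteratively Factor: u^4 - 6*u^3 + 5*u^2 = (u - 1)*(u^3 - 5*u^2) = u*(u - 1)*(u^2 - 5*u) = u*(u - 5)*(u - 1)*(u)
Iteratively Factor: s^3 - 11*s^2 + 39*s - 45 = (s - 3)*(s^2 - 8*s + 15) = (s - 5)*(s - 3)*(s - 3)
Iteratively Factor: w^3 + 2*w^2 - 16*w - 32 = (w + 4)*(w^2 - 2*w - 8) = (w + 2)*(w + 4)*(w - 4)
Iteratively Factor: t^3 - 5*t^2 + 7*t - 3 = (t - 1)*(t^2 - 4*t + 3) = (t - 1)^2*(t - 3)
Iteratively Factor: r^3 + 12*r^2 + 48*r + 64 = (r + 4)*(r^2 + 8*r + 16) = (r + 4)^2*(r + 4)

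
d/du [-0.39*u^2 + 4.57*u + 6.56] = 4.57 - 0.78*u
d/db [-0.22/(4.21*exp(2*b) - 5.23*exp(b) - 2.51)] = (1.8524*exp(b) - 1.1506)*exp(b)/(-4.21*exp(2*b) + 5.23*exp(b) + 2.51)^2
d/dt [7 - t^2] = -2*t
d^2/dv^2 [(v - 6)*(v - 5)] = 2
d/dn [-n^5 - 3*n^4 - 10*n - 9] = -5*n^4 - 12*n^3 - 10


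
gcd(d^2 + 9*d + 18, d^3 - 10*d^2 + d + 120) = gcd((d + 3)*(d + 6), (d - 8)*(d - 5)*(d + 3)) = d + 3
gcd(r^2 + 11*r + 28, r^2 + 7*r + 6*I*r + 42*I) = r + 7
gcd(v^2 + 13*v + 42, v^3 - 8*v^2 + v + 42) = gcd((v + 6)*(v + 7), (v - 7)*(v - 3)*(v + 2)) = 1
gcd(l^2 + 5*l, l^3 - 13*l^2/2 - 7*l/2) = l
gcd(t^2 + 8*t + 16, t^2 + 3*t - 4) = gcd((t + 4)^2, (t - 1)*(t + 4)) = t + 4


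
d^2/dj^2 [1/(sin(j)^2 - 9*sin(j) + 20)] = (-4*sin(j)^4 + 27*sin(j)^3 + 5*sin(j)^2 - 234*sin(j) + 122)/(sin(j)^2 - 9*sin(j) + 20)^3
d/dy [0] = 0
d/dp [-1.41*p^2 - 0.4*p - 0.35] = -2.82*p - 0.4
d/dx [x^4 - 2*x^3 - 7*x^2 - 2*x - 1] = 4*x^3 - 6*x^2 - 14*x - 2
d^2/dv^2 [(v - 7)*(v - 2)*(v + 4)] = 6*v - 10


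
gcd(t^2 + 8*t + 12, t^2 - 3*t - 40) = 1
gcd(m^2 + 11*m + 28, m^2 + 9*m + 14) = m + 7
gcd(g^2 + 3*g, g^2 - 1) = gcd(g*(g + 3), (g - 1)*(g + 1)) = 1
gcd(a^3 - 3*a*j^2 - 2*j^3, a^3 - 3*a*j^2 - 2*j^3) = a^3 - 3*a*j^2 - 2*j^3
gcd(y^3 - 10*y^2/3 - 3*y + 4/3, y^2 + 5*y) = 1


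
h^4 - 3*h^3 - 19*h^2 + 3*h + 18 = (h - 6)*(h - 1)*(h + 1)*(h + 3)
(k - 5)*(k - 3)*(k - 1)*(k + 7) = k^4 - 2*k^3 - 40*k^2 + 146*k - 105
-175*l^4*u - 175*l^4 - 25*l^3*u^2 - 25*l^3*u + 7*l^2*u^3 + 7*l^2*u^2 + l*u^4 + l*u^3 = (-5*l + u)*(5*l + u)*(7*l + u)*(l*u + l)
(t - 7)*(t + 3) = t^2 - 4*t - 21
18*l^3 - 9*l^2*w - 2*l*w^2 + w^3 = (-3*l + w)*(-2*l + w)*(3*l + w)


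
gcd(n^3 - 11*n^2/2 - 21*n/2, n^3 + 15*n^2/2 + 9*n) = n^2 + 3*n/2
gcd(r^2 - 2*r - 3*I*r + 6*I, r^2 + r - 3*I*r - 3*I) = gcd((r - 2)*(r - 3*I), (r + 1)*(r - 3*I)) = r - 3*I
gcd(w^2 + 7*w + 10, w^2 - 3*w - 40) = w + 5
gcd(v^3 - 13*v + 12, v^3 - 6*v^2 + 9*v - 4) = v - 1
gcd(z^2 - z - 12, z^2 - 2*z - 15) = z + 3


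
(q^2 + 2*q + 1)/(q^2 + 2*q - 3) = (q^2 + 2*q + 1)/(q^2 + 2*q - 3)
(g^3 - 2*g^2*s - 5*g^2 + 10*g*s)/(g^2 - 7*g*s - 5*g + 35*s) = g*(-g + 2*s)/(-g + 7*s)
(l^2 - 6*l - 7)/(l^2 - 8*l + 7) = (l + 1)/(l - 1)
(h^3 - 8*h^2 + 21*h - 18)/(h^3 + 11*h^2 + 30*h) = (h^3 - 8*h^2 + 21*h - 18)/(h*(h^2 + 11*h + 30))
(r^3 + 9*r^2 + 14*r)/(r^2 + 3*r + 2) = r*(r + 7)/(r + 1)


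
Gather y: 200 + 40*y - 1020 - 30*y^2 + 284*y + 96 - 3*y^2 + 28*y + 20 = -33*y^2 + 352*y - 704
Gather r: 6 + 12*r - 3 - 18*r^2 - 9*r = -18*r^2 + 3*r + 3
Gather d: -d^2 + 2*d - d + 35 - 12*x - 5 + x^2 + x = -d^2 + d + x^2 - 11*x + 30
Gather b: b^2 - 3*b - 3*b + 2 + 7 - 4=b^2 - 6*b + 5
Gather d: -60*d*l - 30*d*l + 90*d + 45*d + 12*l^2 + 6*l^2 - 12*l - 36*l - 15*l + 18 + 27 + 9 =d*(135 - 90*l) + 18*l^2 - 63*l + 54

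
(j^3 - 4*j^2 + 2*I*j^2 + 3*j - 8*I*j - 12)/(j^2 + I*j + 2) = (j^2 + j*(-4 + 3*I) - 12*I)/(j + 2*I)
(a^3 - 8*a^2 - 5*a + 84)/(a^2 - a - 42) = (a^2 - a - 12)/(a + 6)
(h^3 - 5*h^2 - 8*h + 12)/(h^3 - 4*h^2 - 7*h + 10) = (h - 6)/(h - 5)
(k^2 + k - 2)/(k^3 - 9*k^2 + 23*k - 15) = (k + 2)/(k^2 - 8*k + 15)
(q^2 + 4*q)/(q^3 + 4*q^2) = 1/q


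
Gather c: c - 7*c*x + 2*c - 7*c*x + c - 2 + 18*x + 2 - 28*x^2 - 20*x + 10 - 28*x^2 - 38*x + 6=c*(4 - 14*x) - 56*x^2 - 40*x + 16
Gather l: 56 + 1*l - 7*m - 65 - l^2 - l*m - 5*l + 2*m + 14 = -l^2 + l*(-m - 4) - 5*m + 5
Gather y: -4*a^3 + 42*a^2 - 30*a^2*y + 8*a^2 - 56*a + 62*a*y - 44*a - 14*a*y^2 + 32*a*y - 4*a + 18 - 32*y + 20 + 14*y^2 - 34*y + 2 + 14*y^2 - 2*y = -4*a^3 + 50*a^2 - 104*a + y^2*(28 - 14*a) + y*(-30*a^2 + 94*a - 68) + 40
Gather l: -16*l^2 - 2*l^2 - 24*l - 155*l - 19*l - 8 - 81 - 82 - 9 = -18*l^2 - 198*l - 180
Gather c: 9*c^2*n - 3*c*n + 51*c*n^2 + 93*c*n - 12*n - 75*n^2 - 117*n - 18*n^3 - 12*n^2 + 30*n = 9*c^2*n + c*(51*n^2 + 90*n) - 18*n^3 - 87*n^2 - 99*n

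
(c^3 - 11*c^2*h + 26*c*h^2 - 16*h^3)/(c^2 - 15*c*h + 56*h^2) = (c^2 - 3*c*h + 2*h^2)/(c - 7*h)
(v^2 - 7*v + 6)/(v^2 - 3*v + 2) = (v - 6)/(v - 2)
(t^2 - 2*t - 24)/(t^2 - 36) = (t + 4)/(t + 6)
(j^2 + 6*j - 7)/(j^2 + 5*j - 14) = (j - 1)/(j - 2)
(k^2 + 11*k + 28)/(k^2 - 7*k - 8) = (k^2 + 11*k + 28)/(k^2 - 7*k - 8)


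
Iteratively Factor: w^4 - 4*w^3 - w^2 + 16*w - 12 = (w - 2)*(w^3 - 2*w^2 - 5*w + 6) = (w - 3)*(w - 2)*(w^2 + w - 2) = (w - 3)*(w - 2)*(w - 1)*(w + 2)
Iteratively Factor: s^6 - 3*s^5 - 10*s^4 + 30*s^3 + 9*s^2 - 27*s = (s + 1)*(s^5 - 4*s^4 - 6*s^3 + 36*s^2 - 27*s) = (s - 3)*(s + 1)*(s^4 - s^3 - 9*s^2 + 9*s) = s*(s - 3)*(s + 1)*(s^3 - s^2 - 9*s + 9) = s*(s - 3)^2*(s + 1)*(s^2 + 2*s - 3) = s*(s - 3)^2*(s + 1)*(s + 3)*(s - 1)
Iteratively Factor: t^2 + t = (t)*(t + 1)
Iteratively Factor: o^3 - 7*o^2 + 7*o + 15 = (o - 5)*(o^2 - 2*o - 3) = (o - 5)*(o - 3)*(o + 1)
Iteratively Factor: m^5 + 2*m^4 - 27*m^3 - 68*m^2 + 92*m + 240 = (m + 2)*(m^4 - 27*m^2 - 14*m + 120) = (m - 5)*(m + 2)*(m^3 + 5*m^2 - 2*m - 24) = (m - 5)*(m + 2)*(m + 4)*(m^2 + m - 6) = (m - 5)*(m - 2)*(m + 2)*(m + 4)*(m + 3)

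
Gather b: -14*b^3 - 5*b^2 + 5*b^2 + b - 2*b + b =-14*b^3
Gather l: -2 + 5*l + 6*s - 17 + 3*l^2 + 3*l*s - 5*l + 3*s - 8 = 3*l^2 + 3*l*s + 9*s - 27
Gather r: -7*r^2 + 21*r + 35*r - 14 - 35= -7*r^2 + 56*r - 49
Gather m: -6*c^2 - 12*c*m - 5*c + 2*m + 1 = -6*c^2 - 5*c + m*(2 - 12*c) + 1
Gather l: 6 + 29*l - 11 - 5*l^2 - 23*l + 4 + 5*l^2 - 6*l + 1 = 0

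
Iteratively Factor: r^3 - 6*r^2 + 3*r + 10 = (r + 1)*(r^2 - 7*r + 10) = (r - 5)*(r + 1)*(r - 2)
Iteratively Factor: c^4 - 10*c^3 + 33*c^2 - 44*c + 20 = (c - 1)*(c^3 - 9*c^2 + 24*c - 20) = (c - 2)*(c - 1)*(c^2 - 7*c + 10) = (c - 5)*(c - 2)*(c - 1)*(c - 2)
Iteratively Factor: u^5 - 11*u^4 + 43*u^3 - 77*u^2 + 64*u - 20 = (u - 2)*(u^4 - 9*u^3 + 25*u^2 - 27*u + 10) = (u - 2)*(u - 1)*(u^3 - 8*u^2 + 17*u - 10) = (u - 2)*(u - 1)^2*(u^2 - 7*u + 10) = (u - 2)^2*(u - 1)^2*(u - 5)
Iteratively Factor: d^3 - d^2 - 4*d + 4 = (d - 2)*(d^2 + d - 2) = (d - 2)*(d - 1)*(d + 2)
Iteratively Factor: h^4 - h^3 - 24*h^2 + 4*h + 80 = (h - 2)*(h^3 + h^2 - 22*h - 40) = (h - 2)*(h + 4)*(h^2 - 3*h - 10) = (h - 5)*(h - 2)*(h + 4)*(h + 2)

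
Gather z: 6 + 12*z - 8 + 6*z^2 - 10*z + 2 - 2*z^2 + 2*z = 4*z^2 + 4*z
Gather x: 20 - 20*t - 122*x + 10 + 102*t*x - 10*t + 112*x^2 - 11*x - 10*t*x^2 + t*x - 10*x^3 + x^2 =-30*t - 10*x^3 + x^2*(113 - 10*t) + x*(103*t - 133) + 30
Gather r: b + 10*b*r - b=10*b*r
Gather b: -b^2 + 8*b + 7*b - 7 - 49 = -b^2 + 15*b - 56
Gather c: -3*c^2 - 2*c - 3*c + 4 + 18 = -3*c^2 - 5*c + 22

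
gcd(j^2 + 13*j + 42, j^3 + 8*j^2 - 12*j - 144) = j + 6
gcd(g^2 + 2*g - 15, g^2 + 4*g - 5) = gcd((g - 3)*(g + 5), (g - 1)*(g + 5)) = g + 5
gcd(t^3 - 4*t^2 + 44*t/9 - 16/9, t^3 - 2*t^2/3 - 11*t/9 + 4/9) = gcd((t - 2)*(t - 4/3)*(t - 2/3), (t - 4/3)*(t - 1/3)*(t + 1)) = t - 4/3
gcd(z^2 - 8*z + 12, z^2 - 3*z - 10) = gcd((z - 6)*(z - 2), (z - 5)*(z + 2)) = 1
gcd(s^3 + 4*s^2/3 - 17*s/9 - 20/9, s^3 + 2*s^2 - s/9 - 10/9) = s^2 + 8*s/3 + 5/3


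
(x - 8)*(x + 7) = x^2 - x - 56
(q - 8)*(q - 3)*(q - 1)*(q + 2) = q^4 - 10*q^3 + 11*q^2 + 46*q - 48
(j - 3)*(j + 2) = j^2 - j - 6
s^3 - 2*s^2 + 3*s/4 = s*(s - 3/2)*(s - 1/2)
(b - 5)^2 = b^2 - 10*b + 25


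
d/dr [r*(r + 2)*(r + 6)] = 3*r^2 + 16*r + 12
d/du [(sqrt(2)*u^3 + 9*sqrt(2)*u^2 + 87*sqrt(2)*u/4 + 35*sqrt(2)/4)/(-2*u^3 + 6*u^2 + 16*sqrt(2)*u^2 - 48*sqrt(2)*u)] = sqrt(2)*(-3*u*(4*u^2 + 24*u + 29)*(u^2 - 8*sqrt(2)*u - 3*u + 24*sqrt(2)) + (3*u^2 - 16*sqrt(2)*u - 6*u + 24*sqrt(2))*(4*u^3 + 36*u^2 + 87*u + 35))/(8*u^2*(u^2 - 8*sqrt(2)*u - 3*u + 24*sqrt(2))^2)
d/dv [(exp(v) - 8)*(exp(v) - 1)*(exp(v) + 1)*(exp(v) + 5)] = (4*exp(3*v) - 9*exp(2*v) - 82*exp(v) + 3)*exp(v)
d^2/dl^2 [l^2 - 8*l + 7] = 2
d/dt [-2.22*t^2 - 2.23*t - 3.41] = -4.44*t - 2.23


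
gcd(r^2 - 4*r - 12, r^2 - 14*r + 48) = r - 6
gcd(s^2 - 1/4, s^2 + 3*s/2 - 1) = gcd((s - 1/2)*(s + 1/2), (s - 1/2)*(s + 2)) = s - 1/2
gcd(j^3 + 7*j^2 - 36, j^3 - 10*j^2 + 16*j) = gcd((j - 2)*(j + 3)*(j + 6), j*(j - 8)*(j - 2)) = j - 2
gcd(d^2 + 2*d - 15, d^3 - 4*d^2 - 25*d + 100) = d + 5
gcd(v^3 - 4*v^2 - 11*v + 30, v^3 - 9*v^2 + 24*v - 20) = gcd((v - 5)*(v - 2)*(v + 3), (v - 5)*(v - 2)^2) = v^2 - 7*v + 10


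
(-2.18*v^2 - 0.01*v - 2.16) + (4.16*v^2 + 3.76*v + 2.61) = 1.98*v^2 + 3.75*v + 0.45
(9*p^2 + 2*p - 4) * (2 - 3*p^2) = -27*p^4 - 6*p^3 + 30*p^2 + 4*p - 8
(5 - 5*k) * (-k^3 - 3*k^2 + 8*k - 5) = 5*k^4 + 10*k^3 - 55*k^2 + 65*k - 25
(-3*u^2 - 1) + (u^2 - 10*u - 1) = -2*u^2 - 10*u - 2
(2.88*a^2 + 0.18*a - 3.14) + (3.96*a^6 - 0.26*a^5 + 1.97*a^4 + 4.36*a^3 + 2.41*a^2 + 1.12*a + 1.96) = 3.96*a^6 - 0.26*a^5 + 1.97*a^4 + 4.36*a^3 + 5.29*a^2 + 1.3*a - 1.18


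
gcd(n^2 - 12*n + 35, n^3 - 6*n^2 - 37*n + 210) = n^2 - 12*n + 35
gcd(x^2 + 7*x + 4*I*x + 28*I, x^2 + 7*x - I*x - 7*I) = x + 7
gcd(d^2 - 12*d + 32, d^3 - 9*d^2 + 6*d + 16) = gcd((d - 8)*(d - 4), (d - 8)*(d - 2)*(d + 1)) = d - 8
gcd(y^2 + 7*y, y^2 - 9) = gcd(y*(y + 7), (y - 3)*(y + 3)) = 1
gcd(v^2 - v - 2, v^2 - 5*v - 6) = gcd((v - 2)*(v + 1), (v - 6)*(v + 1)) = v + 1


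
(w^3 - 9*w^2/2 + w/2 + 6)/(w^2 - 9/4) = 2*(w^2 - 3*w - 4)/(2*w + 3)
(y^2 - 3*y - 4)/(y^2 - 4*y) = (y + 1)/y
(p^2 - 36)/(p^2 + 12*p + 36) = (p - 6)/(p + 6)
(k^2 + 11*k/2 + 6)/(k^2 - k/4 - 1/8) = 4*(2*k^2 + 11*k + 12)/(8*k^2 - 2*k - 1)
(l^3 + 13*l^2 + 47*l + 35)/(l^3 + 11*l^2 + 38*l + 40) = (l^2 + 8*l + 7)/(l^2 + 6*l + 8)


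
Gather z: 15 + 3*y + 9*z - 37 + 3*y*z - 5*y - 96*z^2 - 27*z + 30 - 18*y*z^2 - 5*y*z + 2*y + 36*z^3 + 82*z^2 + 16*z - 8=36*z^3 + z^2*(-18*y - 14) + z*(-2*y - 2)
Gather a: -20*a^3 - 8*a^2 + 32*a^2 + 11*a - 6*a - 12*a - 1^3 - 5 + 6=-20*a^3 + 24*a^2 - 7*a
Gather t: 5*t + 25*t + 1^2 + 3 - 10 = 30*t - 6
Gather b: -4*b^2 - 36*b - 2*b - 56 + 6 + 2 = -4*b^2 - 38*b - 48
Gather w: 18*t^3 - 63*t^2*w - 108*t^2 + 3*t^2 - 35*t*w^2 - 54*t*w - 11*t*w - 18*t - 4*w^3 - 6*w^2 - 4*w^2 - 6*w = 18*t^3 - 105*t^2 - 18*t - 4*w^3 + w^2*(-35*t - 10) + w*(-63*t^2 - 65*t - 6)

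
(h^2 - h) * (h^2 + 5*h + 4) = h^4 + 4*h^3 - h^2 - 4*h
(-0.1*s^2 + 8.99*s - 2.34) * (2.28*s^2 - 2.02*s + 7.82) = -0.228*s^4 + 20.6992*s^3 - 24.277*s^2 + 75.0286*s - 18.2988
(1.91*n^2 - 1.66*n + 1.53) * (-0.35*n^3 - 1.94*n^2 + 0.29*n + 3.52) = -0.6685*n^5 - 3.1244*n^4 + 3.2388*n^3 + 3.2736*n^2 - 5.3995*n + 5.3856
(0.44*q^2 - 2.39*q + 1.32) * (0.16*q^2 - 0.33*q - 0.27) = 0.0704*q^4 - 0.5276*q^3 + 0.8811*q^2 + 0.2097*q - 0.3564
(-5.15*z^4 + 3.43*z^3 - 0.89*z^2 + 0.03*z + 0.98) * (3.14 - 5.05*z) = 26.0075*z^5 - 33.4925*z^4 + 15.2647*z^3 - 2.9461*z^2 - 4.8548*z + 3.0772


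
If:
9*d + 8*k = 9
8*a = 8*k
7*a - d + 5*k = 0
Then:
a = 9/116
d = 27/29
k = 9/116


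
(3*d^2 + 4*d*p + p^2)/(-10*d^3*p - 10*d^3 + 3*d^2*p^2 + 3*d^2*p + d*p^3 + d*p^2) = (3*d^2 + 4*d*p + p^2)/(d*(-10*d^2*p - 10*d^2 + 3*d*p^2 + 3*d*p + p^3 + p^2))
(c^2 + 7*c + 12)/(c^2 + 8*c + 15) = (c + 4)/(c + 5)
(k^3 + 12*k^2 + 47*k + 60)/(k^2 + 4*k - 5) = (k^2 + 7*k + 12)/(k - 1)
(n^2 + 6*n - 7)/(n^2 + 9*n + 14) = (n - 1)/(n + 2)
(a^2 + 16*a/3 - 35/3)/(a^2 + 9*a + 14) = (a - 5/3)/(a + 2)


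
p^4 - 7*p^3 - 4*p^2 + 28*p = p*(p - 7)*(p - 2)*(p + 2)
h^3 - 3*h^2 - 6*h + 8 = (h - 4)*(h - 1)*(h + 2)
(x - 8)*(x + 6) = x^2 - 2*x - 48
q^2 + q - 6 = (q - 2)*(q + 3)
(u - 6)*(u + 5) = u^2 - u - 30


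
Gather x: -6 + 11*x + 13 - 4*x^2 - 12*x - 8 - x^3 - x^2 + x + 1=-x^3 - 5*x^2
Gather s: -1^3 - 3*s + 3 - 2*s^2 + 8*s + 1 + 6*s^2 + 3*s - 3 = 4*s^2 + 8*s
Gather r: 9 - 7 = 2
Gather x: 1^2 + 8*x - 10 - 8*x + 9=0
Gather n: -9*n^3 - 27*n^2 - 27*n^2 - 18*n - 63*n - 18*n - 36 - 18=-9*n^3 - 54*n^2 - 99*n - 54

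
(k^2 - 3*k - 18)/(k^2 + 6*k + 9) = (k - 6)/(k + 3)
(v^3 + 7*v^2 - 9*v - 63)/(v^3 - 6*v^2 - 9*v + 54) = (v + 7)/(v - 6)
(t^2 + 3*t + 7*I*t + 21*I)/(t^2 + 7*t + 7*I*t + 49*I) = (t + 3)/(t + 7)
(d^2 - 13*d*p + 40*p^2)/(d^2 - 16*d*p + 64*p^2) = (-d + 5*p)/(-d + 8*p)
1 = 1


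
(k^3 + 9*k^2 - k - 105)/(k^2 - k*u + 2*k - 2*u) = (k^3 + 9*k^2 - k - 105)/(k^2 - k*u + 2*k - 2*u)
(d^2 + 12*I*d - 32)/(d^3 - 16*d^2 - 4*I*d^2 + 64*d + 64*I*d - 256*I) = (d^2 + 12*I*d - 32)/(d^3 - 4*d^2*(4 + I) + 64*d*(1 + I) - 256*I)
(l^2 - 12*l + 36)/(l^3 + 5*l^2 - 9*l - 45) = (l^2 - 12*l + 36)/(l^3 + 5*l^2 - 9*l - 45)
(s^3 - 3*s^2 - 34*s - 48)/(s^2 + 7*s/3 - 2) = 3*(s^2 - 6*s - 16)/(3*s - 2)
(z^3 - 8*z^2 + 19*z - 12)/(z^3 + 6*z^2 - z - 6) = (z^2 - 7*z + 12)/(z^2 + 7*z + 6)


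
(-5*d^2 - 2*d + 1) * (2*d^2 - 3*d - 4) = -10*d^4 + 11*d^3 + 28*d^2 + 5*d - 4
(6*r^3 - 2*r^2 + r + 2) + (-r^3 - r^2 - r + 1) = 5*r^3 - 3*r^2 + 3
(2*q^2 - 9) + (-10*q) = 2*q^2 - 10*q - 9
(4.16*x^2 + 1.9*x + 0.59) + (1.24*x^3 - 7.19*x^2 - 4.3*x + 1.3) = 1.24*x^3 - 3.03*x^2 - 2.4*x + 1.89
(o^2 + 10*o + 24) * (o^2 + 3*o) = o^4 + 13*o^3 + 54*o^2 + 72*o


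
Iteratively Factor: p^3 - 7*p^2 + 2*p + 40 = (p + 2)*(p^2 - 9*p + 20) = (p - 5)*(p + 2)*(p - 4)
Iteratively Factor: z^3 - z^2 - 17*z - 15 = (z + 3)*(z^2 - 4*z - 5) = (z + 1)*(z + 3)*(z - 5)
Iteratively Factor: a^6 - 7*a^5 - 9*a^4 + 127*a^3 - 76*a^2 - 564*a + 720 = (a + 3)*(a^5 - 10*a^4 + 21*a^3 + 64*a^2 - 268*a + 240) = (a + 3)^2*(a^4 - 13*a^3 + 60*a^2 - 116*a + 80) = (a - 5)*(a + 3)^2*(a^3 - 8*a^2 + 20*a - 16) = (a - 5)*(a - 4)*(a + 3)^2*(a^2 - 4*a + 4) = (a - 5)*(a - 4)*(a - 2)*(a + 3)^2*(a - 2)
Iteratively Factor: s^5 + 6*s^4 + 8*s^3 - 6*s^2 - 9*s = (s + 1)*(s^4 + 5*s^3 + 3*s^2 - 9*s) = (s + 1)*(s + 3)*(s^3 + 2*s^2 - 3*s) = (s + 1)*(s + 3)^2*(s^2 - s) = (s - 1)*(s + 1)*(s + 3)^2*(s)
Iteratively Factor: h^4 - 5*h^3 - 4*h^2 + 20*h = (h)*(h^3 - 5*h^2 - 4*h + 20) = h*(h + 2)*(h^2 - 7*h + 10) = h*(h - 5)*(h + 2)*(h - 2)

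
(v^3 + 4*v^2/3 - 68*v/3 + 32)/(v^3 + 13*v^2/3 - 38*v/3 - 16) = (v - 2)/(v + 1)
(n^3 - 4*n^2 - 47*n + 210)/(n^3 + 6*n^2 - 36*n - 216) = (n^2 + 2*n - 35)/(n^2 + 12*n + 36)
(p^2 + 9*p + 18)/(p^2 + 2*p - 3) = (p + 6)/(p - 1)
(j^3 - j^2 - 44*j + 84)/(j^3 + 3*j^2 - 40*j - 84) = (j - 2)/(j + 2)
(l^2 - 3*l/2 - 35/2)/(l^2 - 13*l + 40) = (l + 7/2)/(l - 8)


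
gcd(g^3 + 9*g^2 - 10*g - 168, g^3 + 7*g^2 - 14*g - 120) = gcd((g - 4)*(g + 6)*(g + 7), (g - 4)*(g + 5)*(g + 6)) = g^2 + 2*g - 24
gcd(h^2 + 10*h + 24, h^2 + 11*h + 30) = h + 6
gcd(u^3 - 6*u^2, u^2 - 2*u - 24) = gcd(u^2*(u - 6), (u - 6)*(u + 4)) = u - 6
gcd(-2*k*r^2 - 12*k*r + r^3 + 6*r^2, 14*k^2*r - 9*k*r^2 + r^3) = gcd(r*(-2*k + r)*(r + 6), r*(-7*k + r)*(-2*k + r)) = -2*k*r + r^2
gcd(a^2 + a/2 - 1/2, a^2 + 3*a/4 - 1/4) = a + 1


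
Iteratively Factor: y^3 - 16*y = (y + 4)*(y^2 - 4*y) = (y - 4)*(y + 4)*(y)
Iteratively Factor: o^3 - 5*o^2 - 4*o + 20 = (o - 2)*(o^2 - 3*o - 10) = (o - 2)*(o + 2)*(o - 5)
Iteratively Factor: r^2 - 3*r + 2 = (r - 1)*(r - 2)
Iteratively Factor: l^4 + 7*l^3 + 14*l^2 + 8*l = (l + 4)*(l^3 + 3*l^2 + 2*l) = (l + 2)*(l + 4)*(l^2 + l) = l*(l + 2)*(l + 4)*(l + 1)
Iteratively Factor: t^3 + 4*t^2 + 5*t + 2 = (t + 1)*(t^2 + 3*t + 2) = (t + 1)^2*(t + 2)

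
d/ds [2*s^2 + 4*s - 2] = 4*s + 4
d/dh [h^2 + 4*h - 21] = 2*h + 4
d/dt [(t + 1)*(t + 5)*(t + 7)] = 3*t^2 + 26*t + 47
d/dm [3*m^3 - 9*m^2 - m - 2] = 9*m^2 - 18*m - 1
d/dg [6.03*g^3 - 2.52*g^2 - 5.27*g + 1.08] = 18.09*g^2 - 5.04*g - 5.27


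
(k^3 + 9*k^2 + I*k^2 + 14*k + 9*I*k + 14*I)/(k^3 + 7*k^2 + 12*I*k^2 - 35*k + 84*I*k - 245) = (k^2 + k*(2 + I) + 2*I)/(k^2 + 12*I*k - 35)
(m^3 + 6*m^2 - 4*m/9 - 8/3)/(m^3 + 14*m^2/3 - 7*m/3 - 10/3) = (m^2 + 16*m/3 - 4)/(m^2 + 4*m - 5)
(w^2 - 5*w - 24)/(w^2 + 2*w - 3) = (w - 8)/(w - 1)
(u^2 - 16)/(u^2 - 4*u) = (u + 4)/u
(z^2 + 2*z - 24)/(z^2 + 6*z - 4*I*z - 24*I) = (z - 4)/(z - 4*I)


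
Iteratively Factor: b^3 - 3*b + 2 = (b - 1)*(b^2 + b - 2) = (b - 1)*(b + 2)*(b - 1)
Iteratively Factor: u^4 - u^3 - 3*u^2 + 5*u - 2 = (u - 1)*(u^3 - 3*u + 2) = (u - 1)^2*(u^2 + u - 2) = (u - 1)^2*(u + 2)*(u - 1)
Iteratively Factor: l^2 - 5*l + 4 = (l - 4)*(l - 1)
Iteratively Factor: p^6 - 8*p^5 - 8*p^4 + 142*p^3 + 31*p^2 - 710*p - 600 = (p - 5)*(p^5 - 3*p^4 - 23*p^3 + 27*p^2 + 166*p + 120) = (p - 5)*(p - 4)*(p^4 + p^3 - 19*p^2 - 49*p - 30) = (p - 5)*(p - 4)*(p + 3)*(p^3 - 2*p^2 - 13*p - 10) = (p - 5)*(p - 4)*(p + 2)*(p + 3)*(p^2 - 4*p - 5) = (p - 5)^2*(p - 4)*(p + 2)*(p + 3)*(p + 1)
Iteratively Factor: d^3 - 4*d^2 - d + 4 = (d - 1)*(d^2 - 3*d - 4) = (d - 4)*(d - 1)*(d + 1)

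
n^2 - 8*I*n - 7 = (n - 7*I)*(n - I)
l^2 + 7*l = l*(l + 7)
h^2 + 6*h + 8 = (h + 2)*(h + 4)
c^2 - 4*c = c*(c - 4)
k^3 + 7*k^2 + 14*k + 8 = (k + 1)*(k + 2)*(k + 4)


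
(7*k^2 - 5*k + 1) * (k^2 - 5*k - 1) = 7*k^4 - 40*k^3 + 19*k^2 - 1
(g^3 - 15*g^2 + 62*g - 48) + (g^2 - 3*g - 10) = g^3 - 14*g^2 + 59*g - 58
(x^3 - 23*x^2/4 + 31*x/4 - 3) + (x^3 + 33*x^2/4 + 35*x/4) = 2*x^3 + 5*x^2/2 + 33*x/2 - 3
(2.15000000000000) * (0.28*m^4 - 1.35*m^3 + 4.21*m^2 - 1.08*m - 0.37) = 0.602*m^4 - 2.9025*m^3 + 9.0515*m^2 - 2.322*m - 0.7955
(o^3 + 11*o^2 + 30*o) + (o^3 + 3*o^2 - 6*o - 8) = 2*o^3 + 14*o^2 + 24*o - 8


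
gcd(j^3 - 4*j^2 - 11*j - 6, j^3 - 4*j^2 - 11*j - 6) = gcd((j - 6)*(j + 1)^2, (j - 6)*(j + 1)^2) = j^3 - 4*j^2 - 11*j - 6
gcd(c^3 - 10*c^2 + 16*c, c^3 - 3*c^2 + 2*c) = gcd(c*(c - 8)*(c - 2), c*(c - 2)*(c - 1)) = c^2 - 2*c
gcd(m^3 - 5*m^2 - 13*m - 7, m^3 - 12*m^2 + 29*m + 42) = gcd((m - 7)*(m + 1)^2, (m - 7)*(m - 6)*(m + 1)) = m^2 - 6*m - 7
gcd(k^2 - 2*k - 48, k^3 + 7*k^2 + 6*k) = k + 6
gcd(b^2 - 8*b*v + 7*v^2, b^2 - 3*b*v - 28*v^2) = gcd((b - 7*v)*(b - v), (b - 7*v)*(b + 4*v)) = -b + 7*v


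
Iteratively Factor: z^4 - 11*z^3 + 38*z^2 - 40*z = (z - 5)*(z^3 - 6*z^2 + 8*z) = z*(z - 5)*(z^2 - 6*z + 8) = z*(z - 5)*(z - 4)*(z - 2)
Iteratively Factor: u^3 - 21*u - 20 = (u + 4)*(u^2 - 4*u - 5) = (u + 1)*(u + 4)*(u - 5)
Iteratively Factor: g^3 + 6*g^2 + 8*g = (g + 4)*(g^2 + 2*g) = (g + 2)*(g + 4)*(g)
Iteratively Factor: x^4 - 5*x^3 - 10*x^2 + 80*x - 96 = (x - 2)*(x^3 - 3*x^2 - 16*x + 48) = (x - 2)*(x + 4)*(x^2 - 7*x + 12) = (x - 3)*(x - 2)*(x + 4)*(x - 4)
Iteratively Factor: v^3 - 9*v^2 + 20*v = (v)*(v^2 - 9*v + 20) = v*(v - 4)*(v - 5)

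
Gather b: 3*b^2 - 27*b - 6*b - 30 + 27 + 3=3*b^2 - 33*b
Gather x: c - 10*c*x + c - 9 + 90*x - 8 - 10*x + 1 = 2*c + x*(80 - 10*c) - 16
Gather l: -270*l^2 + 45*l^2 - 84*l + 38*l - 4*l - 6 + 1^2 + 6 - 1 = -225*l^2 - 50*l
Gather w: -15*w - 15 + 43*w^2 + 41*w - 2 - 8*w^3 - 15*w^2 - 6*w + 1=-8*w^3 + 28*w^2 + 20*w - 16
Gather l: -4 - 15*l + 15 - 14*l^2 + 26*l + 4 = -14*l^2 + 11*l + 15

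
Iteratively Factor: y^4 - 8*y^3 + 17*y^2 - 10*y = (y - 2)*(y^3 - 6*y^2 + 5*y) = (y - 5)*(y - 2)*(y^2 - y) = (y - 5)*(y - 2)*(y - 1)*(y)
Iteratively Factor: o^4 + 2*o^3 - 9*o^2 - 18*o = (o + 3)*(o^3 - o^2 - 6*o) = o*(o + 3)*(o^2 - o - 6) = o*(o - 3)*(o + 3)*(o + 2)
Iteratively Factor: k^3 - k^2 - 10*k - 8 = (k + 1)*(k^2 - 2*k - 8) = (k + 1)*(k + 2)*(k - 4)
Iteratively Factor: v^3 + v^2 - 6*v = (v - 2)*(v^2 + 3*v) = (v - 2)*(v + 3)*(v)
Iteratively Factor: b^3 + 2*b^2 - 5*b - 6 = (b - 2)*(b^2 + 4*b + 3) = (b - 2)*(b + 3)*(b + 1)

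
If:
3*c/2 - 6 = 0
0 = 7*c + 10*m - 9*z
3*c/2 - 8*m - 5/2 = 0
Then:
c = 4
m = 7/16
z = 259/72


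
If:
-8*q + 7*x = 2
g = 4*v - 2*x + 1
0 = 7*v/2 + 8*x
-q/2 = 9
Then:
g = 11125/49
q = -18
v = 2272/49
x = -142/7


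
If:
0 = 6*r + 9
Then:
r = -3/2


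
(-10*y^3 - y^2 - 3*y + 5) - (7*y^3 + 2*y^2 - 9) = -17*y^3 - 3*y^2 - 3*y + 14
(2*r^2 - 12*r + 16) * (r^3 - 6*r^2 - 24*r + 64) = 2*r^5 - 24*r^4 + 40*r^3 + 320*r^2 - 1152*r + 1024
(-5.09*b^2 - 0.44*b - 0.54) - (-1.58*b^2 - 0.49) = -3.51*b^2 - 0.44*b - 0.05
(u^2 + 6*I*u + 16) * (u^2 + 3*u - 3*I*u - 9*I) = u^4 + 3*u^3 + 3*I*u^3 + 34*u^2 + 9*I*u^2 + 102*u - 48*I*u - 144*I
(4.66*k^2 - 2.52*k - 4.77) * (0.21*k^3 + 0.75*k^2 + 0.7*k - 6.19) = 0.9786*k^5 + 2.9658*k^4 + 0.3703*k^3 - 34.1869*k^2 + 12.2598*k + 29.5263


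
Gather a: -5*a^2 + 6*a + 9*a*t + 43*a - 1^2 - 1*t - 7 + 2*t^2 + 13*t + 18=-5*a^2 + a*(9*t + 49) + 2*t^2 + 12*t + 10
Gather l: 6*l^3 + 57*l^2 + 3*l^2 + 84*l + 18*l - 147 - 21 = 6*l^3 + 60*l^2 + 102*l - 168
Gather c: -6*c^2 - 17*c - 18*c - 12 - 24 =-6*c^2 - 35*c - 36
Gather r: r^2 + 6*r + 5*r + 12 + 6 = r^2 + 11*r + 18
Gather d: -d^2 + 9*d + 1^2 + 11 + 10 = -d^2 + 9*d + 22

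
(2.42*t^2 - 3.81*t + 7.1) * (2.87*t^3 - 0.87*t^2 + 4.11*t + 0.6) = 6.9454*t^5 - 13.0401*t^4 + 33.6379*t^3 - 20.3841*t^2 + 26.895*t + 4.26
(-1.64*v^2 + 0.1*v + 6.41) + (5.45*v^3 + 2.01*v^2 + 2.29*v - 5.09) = 5.45*v^3 + 0.37*v^2 + 2.39*v + 1.32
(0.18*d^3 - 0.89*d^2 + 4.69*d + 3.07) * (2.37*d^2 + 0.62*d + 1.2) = 0.4266*d^5 - 1.9977*d^4 + 10.7795*d^3 + 9.1157*d^2 + 7.5314*d + 3.684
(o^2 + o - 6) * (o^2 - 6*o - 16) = o^4 - 5*o^3 - 28*o^2 + 20*o + 96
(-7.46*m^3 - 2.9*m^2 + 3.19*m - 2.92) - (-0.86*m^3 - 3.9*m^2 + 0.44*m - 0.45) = -6.6*m^3 + 1.0*m^2 + 2.75*m - 2.47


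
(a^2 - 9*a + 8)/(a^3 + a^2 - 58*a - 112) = (a - 1)/(a^2 + 9*a + 14)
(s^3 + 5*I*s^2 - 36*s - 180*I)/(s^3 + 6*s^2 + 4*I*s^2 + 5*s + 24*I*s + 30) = (s - 6)/(s - I)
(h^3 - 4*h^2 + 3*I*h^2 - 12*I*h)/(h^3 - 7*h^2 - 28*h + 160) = h*(h + 3*I)/(h^2 - 3*h - 40)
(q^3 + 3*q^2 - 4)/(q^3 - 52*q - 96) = (q^2 + q - 2)/(q^2 - 2*q - 48)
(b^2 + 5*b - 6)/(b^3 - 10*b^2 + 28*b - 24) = (b^2 + 5*b - 6)/(b^3 - 10*b^2 + 28*b - 24)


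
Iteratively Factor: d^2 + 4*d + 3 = (d + 1)*(d + 3)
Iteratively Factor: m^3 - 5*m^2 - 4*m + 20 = (m + 2)*(m^2 - 7*m + 10) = (m - 2)*(m + 2)*(m - 5)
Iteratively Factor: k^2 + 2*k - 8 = (k - 2)*(k + 4)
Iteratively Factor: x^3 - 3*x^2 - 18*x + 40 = (x - 5)*(x^2 + 2*x - 8) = (x - 5)*(x - 2)*(x + 4)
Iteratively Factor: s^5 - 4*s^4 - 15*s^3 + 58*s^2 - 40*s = (s - 2)*(s^4 - 2*s^3 - 19*s^2 + 20*s) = (s - 2)*(s - 1)*(s^3 - s^2 - 20*s) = (s - 2)*(s - 1)*(s + 4)*(s^2 - 5*s) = (s - 5)*(s - 2)*(s - 1)*(s + 4)*(s)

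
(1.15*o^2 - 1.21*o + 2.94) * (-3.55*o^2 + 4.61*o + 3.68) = -4.0825*o^4 + 9.597*o^3 - 11.7831*o^2 + 9.1006*o + 10.8192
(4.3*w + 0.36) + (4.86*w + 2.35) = 9.16*w + 2.71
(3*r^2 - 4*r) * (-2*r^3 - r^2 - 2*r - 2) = -6*r^5 + 5*r^4 - 2*r^3 + 2*r^2 + 8*r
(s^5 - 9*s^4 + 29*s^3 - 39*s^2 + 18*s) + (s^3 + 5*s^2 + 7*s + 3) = s^5 - 9*s^4 + 30*s^3 - 34*s^2 + 25*s + 3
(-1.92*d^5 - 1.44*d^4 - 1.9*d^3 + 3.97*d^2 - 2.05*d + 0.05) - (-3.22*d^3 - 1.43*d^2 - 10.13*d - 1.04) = -1.92*d^5 - 1.44*d^4 + 1.32*d^3 + 5.4*d^2 + 8.08*d + 1.09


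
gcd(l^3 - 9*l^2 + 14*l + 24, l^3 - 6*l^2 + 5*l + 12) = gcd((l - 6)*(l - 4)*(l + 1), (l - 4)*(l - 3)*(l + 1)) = l^2 - 3*l - 4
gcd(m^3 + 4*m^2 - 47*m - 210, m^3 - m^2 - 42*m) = m^2 - m - 42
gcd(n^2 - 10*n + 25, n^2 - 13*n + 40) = n - 5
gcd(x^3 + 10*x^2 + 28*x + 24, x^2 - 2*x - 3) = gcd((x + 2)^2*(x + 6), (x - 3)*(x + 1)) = 1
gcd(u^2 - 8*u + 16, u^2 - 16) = u - 4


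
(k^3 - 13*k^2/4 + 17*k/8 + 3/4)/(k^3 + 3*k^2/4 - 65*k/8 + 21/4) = (8*k^2 - 10*k - 3)/(8*k^2 + 22*k - 21)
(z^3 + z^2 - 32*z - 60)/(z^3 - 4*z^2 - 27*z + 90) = (z + 2)/(z - 3)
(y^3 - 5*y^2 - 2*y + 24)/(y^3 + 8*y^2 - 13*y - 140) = (y^2 - y - 6)/(y^2 + 12*y + 35)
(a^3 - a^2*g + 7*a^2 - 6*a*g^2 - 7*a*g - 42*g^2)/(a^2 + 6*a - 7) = (a^2 - a*g - 6*g^2)/(a - 1)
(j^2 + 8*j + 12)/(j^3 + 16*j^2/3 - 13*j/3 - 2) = 3*(j + 2)/(3*j^2 - 2*j - 1)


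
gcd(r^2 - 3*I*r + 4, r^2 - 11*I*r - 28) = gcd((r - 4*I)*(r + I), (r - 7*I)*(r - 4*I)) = r - 4*I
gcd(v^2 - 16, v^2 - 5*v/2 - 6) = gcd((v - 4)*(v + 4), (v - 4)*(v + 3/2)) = v - 4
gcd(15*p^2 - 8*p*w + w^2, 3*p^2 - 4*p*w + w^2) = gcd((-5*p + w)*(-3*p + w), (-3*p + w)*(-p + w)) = 3*p - w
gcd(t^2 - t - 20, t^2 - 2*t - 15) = t - 5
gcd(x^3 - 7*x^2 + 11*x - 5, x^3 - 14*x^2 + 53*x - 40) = x^2 - 6*x + 5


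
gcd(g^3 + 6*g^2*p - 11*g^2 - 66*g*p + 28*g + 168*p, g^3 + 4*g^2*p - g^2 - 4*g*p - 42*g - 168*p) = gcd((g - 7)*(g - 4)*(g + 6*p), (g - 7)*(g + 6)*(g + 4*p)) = g - 7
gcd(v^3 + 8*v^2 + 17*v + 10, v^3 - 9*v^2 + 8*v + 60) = v + 2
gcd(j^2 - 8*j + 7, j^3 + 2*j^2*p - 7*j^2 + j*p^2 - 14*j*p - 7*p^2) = j - 7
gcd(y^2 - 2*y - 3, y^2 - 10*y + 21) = y - 3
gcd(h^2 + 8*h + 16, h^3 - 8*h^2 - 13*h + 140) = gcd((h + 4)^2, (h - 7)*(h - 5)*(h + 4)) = h + 4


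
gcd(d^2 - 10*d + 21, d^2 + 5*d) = 1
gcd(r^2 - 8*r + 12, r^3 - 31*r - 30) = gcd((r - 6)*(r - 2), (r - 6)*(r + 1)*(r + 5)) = r - 6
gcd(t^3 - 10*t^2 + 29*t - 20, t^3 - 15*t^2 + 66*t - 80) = t - 5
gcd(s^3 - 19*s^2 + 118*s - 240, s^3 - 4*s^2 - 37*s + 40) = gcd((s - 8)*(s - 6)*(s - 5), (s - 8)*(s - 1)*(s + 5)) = s - 8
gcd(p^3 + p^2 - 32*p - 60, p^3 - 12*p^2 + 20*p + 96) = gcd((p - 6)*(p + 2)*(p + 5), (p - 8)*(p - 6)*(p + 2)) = p^2 - 4*p - 12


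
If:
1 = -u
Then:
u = -1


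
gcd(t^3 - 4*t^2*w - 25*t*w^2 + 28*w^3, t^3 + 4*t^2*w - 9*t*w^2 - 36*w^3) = t + 4*w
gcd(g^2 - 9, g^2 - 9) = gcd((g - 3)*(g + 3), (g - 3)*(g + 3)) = g^2 - 9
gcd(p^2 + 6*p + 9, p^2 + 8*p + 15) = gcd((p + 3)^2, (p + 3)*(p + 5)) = p + 3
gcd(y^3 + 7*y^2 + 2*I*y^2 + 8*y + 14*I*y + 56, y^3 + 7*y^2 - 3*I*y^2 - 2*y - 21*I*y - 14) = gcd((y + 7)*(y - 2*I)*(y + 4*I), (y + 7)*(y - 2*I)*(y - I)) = y^2 + y*(7 - 2*I) - 14*I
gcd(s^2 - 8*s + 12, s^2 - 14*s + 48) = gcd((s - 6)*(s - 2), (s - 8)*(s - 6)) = s - 6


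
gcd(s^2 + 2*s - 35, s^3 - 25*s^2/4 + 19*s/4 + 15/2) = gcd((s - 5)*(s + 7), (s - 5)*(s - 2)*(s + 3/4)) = s - 5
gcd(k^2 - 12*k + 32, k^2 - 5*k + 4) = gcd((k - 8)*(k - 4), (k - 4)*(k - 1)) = k - 4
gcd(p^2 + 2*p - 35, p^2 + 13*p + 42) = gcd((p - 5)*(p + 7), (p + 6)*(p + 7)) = p + 7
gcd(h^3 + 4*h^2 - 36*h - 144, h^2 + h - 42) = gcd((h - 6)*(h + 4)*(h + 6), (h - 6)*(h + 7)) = h - 6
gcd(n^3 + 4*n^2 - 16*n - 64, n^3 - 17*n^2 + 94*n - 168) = n - 4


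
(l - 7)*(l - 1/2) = l^2 - 15*l/2 + 7/2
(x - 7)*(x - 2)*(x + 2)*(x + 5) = x^4 - 2*x^3 - 39*x^2 + 8*x + 140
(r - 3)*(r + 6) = r^2 + 3*r - 18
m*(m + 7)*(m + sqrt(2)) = m^3 + sqrt(2)*m^2 + 7*m^2 + 7*sqrt(2)*m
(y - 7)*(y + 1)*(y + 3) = y^3 - 3*y^2 - 25*y - 21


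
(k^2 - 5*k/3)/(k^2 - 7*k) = (k - 5/3)/(k - 7)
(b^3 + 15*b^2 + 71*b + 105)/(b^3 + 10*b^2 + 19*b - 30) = (b^2 + 10*b + 21)/(b^2 + 5*b - 6)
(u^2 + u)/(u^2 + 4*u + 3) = u/(u + 3)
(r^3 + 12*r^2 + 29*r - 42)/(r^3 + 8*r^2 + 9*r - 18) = (r + 7)/(r + 3)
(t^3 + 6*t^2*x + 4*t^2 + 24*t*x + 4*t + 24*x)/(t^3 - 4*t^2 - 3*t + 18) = (t^2 + 6*t*x + 2*t + 12*x)/(t^2 - 6*t + 9)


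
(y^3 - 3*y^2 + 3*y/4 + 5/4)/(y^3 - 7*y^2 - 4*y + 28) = (4*y^3 - 12*y^2 + 3*y + 5)/(4*(y^3 - 7*y^2 - 4*y + 28))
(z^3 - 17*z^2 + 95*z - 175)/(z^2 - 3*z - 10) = (z^2 - 12*z + 35)/(z + 2)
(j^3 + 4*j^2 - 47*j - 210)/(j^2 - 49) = (j^2 + 11*j + 30)/(j + 7)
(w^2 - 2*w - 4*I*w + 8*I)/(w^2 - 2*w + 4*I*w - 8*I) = (w - 4*I)/(w + 4*I)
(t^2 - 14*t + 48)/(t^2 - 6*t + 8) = (t^2 - 14*t + 48)/(t^2 - 6*t + 8)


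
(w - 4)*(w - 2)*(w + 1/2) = w^3 - 11*w^2/2 + 5*w + 4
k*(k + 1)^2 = k^3 + 2*k^2 + k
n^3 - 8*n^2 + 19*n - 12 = (n - 4)*(n - 3)*(n - 1)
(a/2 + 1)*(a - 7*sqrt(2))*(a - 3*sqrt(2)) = a^3/2 - 5*sqrt(2)*a^2 + a^2 - 10*sqrt(2)*a + 21*a + 42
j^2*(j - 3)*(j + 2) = j^4 - j^3 - 6*j^2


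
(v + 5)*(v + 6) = v^2 + 11*v + 30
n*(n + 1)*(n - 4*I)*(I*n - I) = I*n^4 + 4*n^3 - I*n^2 - 4*n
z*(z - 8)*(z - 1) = z^3 - 9*z^2 + 8*z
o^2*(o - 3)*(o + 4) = o^4 + o^3 - 12*o^2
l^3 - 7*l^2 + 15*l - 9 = (l - 3)^2*(l - 1)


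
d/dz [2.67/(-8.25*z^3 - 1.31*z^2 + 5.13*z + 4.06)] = (66.0825*z^2 + 6.9954*z - 13.6971)/(8.25*z^3 + 1.31*z^2 - 5.13*z - 4.06)^2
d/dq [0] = 0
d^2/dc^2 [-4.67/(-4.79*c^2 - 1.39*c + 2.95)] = (-214.297894*c^2 - 62.186654*c + 4.67*(9.58*c + 1.39)*(19.16*c + 2.78) + 131.97887)/(4.79*c^2 + 1.39*c - 2.95)^3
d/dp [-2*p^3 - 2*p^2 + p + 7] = -6*p^2 - 4*p + 1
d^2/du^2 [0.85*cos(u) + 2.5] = -0.85*cos(u)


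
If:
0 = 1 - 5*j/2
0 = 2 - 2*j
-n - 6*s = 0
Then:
No Solution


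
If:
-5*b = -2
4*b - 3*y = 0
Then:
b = 2/5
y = 8/15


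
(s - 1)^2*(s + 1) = s^3 - s^2 - s + 1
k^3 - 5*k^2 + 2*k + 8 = (k - 4)*(k - 2)*(k + 1)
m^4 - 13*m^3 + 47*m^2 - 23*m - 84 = (m - 7)*(m - 4)*(m - 3)*(m + 1)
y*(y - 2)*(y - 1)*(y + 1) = y^4 - 2*y^3 - y^2 + 2*y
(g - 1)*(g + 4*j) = g^2 + 4*g*j - g - 4*j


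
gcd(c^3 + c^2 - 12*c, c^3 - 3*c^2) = c^2 - 3*c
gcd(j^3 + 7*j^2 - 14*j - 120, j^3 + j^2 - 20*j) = j^2 + j - 20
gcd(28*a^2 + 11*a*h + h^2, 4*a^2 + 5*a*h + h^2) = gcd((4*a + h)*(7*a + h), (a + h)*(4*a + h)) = 4*a + h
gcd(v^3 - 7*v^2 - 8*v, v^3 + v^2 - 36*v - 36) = v + 1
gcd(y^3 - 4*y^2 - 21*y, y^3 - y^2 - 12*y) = y^2 + 3*y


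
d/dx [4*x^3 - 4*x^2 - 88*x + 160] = 12*x^2 - 8*x - 88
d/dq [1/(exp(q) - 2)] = -exp(q)/(exp(q) - 2)^2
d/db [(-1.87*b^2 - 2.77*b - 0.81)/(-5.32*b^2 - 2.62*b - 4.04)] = (-9.837*b^2 + 6.4912*b + 9.0686)/(28.3024*b^4 + 27.8768*b^3 + 49.85*b^2 + 21.1696*b + 16.3216)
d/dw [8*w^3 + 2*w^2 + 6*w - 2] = 24*w^2 + 4*w + 6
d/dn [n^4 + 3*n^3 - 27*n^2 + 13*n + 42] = 4*n^3 + 9*n^2 - 54*n + 13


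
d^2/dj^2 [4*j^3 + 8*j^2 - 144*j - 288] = 24*j + 16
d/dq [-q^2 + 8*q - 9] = 8 - 2*q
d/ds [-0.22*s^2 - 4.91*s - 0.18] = -0.44*s - 4.91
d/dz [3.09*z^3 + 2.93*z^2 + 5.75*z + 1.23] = 9.27*z^2 + 5.86*z + 5.75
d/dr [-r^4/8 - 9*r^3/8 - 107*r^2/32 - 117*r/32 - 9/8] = -r^3/2 - 27*r^2/8 - 107*r/16 - 117/32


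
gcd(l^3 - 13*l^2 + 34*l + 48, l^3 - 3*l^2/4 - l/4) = 1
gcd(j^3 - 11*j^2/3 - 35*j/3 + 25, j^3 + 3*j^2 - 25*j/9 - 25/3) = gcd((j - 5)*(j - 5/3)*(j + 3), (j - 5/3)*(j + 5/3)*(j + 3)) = j^2 + 4*j/3 - 5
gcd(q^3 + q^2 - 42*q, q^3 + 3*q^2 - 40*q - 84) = q^2 + q - 42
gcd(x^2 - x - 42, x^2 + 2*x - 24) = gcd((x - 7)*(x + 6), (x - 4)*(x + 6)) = x + 6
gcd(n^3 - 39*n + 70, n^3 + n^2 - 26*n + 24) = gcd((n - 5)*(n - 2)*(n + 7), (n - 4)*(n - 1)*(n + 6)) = 1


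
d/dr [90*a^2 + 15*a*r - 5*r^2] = 15*a - 10*r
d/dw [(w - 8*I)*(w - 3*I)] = 2*w - 11*I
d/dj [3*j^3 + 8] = 9*j^2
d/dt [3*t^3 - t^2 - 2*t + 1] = 9*t^2 - 2*t - 2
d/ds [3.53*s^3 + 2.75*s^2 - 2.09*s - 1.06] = 10.59*s^2 + 5.5*s - 2.09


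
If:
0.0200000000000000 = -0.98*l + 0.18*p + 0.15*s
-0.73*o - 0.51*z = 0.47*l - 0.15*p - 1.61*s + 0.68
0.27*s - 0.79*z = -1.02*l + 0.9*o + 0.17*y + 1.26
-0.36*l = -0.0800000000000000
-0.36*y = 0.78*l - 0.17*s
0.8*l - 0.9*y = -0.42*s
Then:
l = 0.22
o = 1117.94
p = -100.53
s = 122.22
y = 57.23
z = -1245.45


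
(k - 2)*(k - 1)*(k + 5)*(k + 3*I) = k^4 + 2*k^3 + 3*I*k^3 - 13*k^2 + 6*I*k^2 + 10*k - 39*I*k + 30*I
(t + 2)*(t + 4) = t^2 + 6*t + 8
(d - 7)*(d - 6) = d^2 - 13*d + 42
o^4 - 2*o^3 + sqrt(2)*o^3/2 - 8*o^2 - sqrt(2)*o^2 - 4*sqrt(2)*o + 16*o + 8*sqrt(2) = (o - 2)*(o - 2*sqrt(2))*(o + sqrt(2)/2)*(o + 2*sqrt(2))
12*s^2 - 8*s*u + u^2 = (-6*s + u)*(-2*s + u)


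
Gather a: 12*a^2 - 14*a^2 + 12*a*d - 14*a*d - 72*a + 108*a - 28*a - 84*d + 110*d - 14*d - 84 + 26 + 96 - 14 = -2*a^2 + a*(8 - 2*d) + 12*d + 24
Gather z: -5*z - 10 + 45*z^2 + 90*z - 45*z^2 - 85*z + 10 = 0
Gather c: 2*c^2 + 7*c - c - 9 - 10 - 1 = 2*c^2 + 6*c - 20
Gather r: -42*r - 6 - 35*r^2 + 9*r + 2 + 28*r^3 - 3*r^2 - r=28*r^3 - 38*r^2 - 34*r - 4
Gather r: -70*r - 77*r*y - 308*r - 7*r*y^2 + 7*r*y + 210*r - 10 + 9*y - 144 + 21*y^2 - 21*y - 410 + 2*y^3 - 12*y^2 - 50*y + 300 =r*(-7*y^2 - 70*y - 168) + 2*y^3 + 9*y^2 - 62*y - 264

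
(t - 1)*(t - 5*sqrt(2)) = t^2 - 5*sqrt(2)*t - t + 5*sqrt(2)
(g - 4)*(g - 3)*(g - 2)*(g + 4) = g^4 - 5*g^3 - 10*g^2 + 80*g - 96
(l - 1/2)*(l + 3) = l^2 + 5*l/2 - 3/2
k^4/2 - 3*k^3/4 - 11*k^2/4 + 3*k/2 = k*(k/2 + 1)*(k - 3)*(k - 1/2)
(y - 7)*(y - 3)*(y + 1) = y^3 - 9*y^2 + 11*y + 21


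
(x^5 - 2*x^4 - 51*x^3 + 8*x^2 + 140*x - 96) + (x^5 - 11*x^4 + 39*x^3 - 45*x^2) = 2*x^5 - 13*x^4 - 12*x^3 - 37*x^2 + 140*x - 96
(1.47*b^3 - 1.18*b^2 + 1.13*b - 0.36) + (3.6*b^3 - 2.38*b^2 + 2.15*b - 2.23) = 5.07*b^3 - 3.56*b^2 + 3.28*b - 2.59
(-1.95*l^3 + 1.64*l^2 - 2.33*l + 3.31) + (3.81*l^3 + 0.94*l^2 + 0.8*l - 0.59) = 1.86*l^3 + 2.58*l^2 - 1.53*l + 2.72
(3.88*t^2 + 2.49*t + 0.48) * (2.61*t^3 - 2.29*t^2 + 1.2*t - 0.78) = 10.1268*t^5 - 2.3863*t^4 + 0.206699999999999*t^3 - 1.1376*t^2 - 1.3662*t - 0.3744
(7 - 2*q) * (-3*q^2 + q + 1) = 6*q^3 - 23*q^2 + 5*q + 7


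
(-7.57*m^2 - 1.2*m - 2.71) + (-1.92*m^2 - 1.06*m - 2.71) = -9.49*m^2 - 2.26*m - 5.42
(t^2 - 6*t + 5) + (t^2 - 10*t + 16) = 2*t^2 - 16*t + 21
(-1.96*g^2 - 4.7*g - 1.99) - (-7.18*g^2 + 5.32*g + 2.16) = 5.22*g^2 - 10.02*g - 4.15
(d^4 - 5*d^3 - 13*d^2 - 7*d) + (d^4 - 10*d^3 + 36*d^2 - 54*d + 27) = 2*d^4 - 15*d^3 + 23*d^2 - 61*d + 27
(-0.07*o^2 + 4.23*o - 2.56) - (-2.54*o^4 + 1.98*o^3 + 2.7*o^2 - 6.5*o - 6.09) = 2.54*o^4 - 1.98*o^3 - 2.77*o^2 + 10.73*o + 3.53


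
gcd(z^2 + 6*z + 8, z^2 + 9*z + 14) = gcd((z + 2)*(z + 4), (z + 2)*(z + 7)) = z + 2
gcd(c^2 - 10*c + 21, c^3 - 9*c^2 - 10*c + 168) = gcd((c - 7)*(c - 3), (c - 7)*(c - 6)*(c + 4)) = c - 7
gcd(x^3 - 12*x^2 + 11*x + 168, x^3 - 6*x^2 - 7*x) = x - 7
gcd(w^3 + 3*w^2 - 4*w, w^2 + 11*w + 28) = w + 4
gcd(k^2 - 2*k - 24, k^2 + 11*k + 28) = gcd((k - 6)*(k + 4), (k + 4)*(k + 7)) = k + 4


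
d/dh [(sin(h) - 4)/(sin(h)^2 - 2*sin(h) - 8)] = -cos(h)/(sin(h) + 2)^2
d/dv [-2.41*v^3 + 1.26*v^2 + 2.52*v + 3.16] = -7.23*v^2 + 2.52*v + 2.52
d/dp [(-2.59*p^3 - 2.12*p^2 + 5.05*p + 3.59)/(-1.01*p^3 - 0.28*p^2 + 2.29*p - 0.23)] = (-8.88178419700125e-16*p^5 - 1.416*p^4 - 1.6612*p^3 + 9.224*p^2 + 2.9856*p - 9.3826)/(1.0201*p^6 + 0.5656*p^5 - 4.5474*p^4 - 0.8178*p^3 + 5.3729*p^2 - 1.0534*p + 0.0529)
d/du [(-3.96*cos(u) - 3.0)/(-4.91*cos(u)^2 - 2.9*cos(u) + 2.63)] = (19.4436*cos(u)^2 + 29.46*cos(u) + 19.1148)*sin(u)/(24.1081*cos(u)^4 + 28.478*cos(u)^3 - 17.4166*cos(u)^2 - 15.254*cos(u) + 6.9169)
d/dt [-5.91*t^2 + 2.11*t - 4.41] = 2.11 - 11.82*t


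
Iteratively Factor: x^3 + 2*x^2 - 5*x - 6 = (x + 3)*(x^2 - x - 2) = (x - 2)*(x + 3)*(x + 1)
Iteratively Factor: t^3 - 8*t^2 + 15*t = (t)*(t^2 - 8*t + 15) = t*(t - 5)*(t - 3)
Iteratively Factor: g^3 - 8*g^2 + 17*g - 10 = (g - 5)*(g^2 - 3*g + 2) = (g - 5)*(g - 2)*(g - 1)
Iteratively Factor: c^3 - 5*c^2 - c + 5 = (c - 1)*(c^2 - 4*c - 5) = (c - 1)*(c + 1)*(c - 5)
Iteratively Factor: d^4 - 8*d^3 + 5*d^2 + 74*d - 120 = (d - 2)*(d^3 - 6*d^2 - 7*d + 60) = (d - 5)*(d - 2)*(d^2 - d - 12) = (d - 5)*(d - 2)*(d + 3)*(d - 4)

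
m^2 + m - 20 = (m - 4)*(m + 5)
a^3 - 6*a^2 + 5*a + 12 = (a - 4)*(a - 3)*(a + 1)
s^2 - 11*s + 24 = (s - 8)*(s - 3)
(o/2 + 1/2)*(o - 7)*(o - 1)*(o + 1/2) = o^4/2 - 13*o^3/4 - 9*o^2/4 + 13*o/4 + 7/4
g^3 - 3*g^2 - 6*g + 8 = (g - 4)*(g - 1)*(g + 2)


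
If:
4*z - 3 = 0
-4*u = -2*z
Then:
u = 3/8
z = 3/4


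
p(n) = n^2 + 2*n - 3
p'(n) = 2*n + 2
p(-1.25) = -3.94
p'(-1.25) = -0.50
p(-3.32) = 1.38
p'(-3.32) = -4.64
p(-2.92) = -0.31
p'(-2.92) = -3.84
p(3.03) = 12.24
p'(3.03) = 8.06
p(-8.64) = 54.37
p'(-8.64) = -15.28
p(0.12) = -2.75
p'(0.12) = 2.24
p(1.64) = 2.97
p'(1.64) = 5.28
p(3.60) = 17.16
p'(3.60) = 9.20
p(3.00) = 12.00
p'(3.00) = 8.00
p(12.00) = 165.00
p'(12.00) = 26.00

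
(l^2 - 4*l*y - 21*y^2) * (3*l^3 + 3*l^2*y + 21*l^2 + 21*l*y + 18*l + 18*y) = 3*l^5 - 9*l^4*y + 21*l^4 - 75*l^3*y^2 - 63*l^3*y + 18*l^3 - 63*l^2*y^3 - 525*l^2*y^2 - 54*l^2*y - 441*l*y^3 - 450*l*y^2 - 378*y^3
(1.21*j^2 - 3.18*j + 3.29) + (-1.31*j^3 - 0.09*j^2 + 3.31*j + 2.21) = -1.31*j^3 + 1.12*j^2 + 0.13*j + 5.5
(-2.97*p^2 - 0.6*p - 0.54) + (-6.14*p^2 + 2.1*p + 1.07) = -9.11*p^2 + 1.5*p + 0.53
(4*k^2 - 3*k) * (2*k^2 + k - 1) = 8*k^4 - 2*k^3 - 7*k^2 + 3*k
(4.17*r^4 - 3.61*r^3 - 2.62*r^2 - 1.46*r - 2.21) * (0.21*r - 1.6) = 0.8757*r^5 - 7.4301*r^4 + 5.2258*r^3 + 3.8854*r^2 + 1.8719*r + 3.536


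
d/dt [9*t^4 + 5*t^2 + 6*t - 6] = 36*t^3 + 10*t + 6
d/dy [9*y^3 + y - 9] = 27*y^2 + 1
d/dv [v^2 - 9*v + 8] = 2*v - 9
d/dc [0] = 0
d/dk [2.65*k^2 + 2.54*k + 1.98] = 5.3*k + 2.54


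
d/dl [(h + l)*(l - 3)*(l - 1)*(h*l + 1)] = h*(h + l)*(l - 3)*(l - 1) + (h + l)*(l - 3)*(h*l + 1) + (h + l)*(l - 1)*(h*l + 1) + (l - 3)*(l - 1)*(h*l + 1)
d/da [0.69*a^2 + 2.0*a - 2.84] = 1.38*a + 2.0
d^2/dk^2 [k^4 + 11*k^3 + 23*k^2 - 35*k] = 12*k^2 + 66*k + 46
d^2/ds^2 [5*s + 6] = 0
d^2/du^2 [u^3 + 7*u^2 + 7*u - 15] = 6*u + 14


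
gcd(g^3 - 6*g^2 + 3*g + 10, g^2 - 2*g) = g - 2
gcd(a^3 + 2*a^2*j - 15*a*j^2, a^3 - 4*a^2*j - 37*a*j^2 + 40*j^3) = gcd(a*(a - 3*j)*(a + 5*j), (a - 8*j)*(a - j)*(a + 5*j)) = a + 5*j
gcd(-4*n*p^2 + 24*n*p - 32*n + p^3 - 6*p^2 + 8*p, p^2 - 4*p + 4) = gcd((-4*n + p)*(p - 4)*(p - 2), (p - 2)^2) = p - 2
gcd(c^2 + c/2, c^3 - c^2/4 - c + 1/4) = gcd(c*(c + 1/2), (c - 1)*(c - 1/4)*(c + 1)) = 1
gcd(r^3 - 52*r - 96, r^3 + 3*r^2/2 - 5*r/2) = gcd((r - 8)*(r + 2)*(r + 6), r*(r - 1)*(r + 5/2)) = 1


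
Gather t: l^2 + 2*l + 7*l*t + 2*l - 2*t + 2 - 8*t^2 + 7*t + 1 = l^2 + 4*l - 8*t^2 + t*(7*l + 5) + 3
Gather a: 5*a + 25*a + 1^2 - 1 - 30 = 30*a - 30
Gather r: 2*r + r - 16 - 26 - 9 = 3*r - 51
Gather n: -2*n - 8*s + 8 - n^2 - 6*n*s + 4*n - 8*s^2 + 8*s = -n^2 + n*(2 - 6*s) - 8*s^2 + 8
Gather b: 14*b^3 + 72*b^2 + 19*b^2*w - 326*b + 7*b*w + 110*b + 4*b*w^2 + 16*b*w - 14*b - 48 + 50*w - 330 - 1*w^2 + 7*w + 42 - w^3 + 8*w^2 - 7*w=14*b^3 + b^2*(19*w + 72) + b*(4*w^2 + 23*w - 230) - w^3 + 7*w^2 + 50*w - 336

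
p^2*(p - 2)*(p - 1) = p^4 - 3*p^3 + 2*p^2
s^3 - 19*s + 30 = (s - 3)*(s - 2)*(s + 5)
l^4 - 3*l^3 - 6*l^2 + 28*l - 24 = (l - 2)^3*(l + 3)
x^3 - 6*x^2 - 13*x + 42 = (x - 7)*(x - 2)*(x + 3)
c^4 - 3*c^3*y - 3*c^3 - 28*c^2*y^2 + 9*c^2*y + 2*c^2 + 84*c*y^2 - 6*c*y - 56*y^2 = (c - 2)*(c - 1)*(c - 7*y)*(c + 4*y)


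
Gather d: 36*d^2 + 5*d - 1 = 36*d^2 + 5*d - 1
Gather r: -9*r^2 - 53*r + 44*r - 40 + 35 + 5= -9*r^2 - 9*r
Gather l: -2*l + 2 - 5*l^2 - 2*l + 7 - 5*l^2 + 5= -10*l^2 - 4*l + 14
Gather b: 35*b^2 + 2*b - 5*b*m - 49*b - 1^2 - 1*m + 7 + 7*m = 35*b^2 + b*(-5*m - 47) + 6*m + 6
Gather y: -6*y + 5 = 5 - 6*y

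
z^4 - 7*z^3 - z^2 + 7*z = z*(z - 7)*(z - 1)*(z + 1)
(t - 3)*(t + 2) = t^2 - t - 6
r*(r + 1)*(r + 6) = r^3 + 7*r^2 + 6*r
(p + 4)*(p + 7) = p^2 + 11*p + 28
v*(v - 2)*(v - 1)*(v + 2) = v^4 - v^3 - 4*v^2 + 4*v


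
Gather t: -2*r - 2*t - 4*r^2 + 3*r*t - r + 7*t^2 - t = -4*r^2 - 3*r + 7*t^2 + t*(3*r - 3)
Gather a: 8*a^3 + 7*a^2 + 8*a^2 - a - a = 8*a^3 + 15*a^2 - 2*a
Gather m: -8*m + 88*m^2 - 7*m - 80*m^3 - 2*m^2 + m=-80*m^3 + 86*m^2 - 14*m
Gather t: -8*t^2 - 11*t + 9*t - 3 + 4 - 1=-8*t^2 - 2*t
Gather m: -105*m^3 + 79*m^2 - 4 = -105*m^3 + 79*m^2 - 4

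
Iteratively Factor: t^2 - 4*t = (t)*(t - 4)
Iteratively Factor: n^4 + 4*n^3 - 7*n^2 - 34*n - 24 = (n + 4)*(n^3 - 7*n - 6) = (n + 2)*(n + 4)*(n^2 - 2*n - 3) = (n + 1)*(n + 2)*(n + 4)*(n - 3)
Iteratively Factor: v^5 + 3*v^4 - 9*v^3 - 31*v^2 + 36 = (v - 1)*(v^4 + 4*v^3 - 5*v^2 - 36*v - 36) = (v - 3)*(v - 1)*(v^3 + 7*v^2 + 16*v + 12) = (v - 3)*(v - 1)*(v + 2)*(v^2 + 5*v + 6) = (v - 3)*(v - 1)*(v + 2)^2*(v + 3)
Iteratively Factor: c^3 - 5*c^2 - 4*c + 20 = (c - 2)*(c^2 - 3*c - 10) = (c - 5)*(c - 2)*(c + 2)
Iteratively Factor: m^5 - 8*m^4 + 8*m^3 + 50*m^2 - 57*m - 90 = (m + 1)*(m^4 - 9*m^3 + 17*m^2 + 33*m - 90) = (m - 3)*(m + 1)*(m^3 - 6*m^2 - m + 30) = (m - 5)*(m - 3)*(m + 1)*(m^2 - m - 6) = (m - 5)*(m - 3)*(m + 1)*(m + 2)*(m - 3)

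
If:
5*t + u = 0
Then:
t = -u/5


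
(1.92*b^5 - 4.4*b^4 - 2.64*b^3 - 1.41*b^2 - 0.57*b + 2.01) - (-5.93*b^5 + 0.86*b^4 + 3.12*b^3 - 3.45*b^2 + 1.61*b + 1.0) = 7.85*b^5 - 5.26*b^4 - 5.76*b^3 + 2.04*b^2 - 2.18*b + 1.01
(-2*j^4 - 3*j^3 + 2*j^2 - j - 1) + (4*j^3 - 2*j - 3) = -2*j^4 + j^3 + 2*j^2 - 3*j - 4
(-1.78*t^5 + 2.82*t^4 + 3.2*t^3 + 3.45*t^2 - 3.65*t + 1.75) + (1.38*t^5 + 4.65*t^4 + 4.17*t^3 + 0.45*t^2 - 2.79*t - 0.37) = -0.4*t^5 + 7.47*t^4 + 7.37*t^3 + 3.9*t^2 - 6.44*t + 1.38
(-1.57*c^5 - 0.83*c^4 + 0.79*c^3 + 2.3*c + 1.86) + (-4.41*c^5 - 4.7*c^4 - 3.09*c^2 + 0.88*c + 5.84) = -5.98*c^5 - 5.53*c^4 + 0.79*c^3 - 3.09*c^2 + 3.18*c + 7.7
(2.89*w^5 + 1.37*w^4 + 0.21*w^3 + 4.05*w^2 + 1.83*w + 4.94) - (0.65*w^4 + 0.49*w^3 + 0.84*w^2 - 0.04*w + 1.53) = 2.89*w^5 + 0.72*w^4 - 0.28*w^3 + 3.21*w^2 + 1.87*w + 3.41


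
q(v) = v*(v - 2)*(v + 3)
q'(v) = v*(v - 2) + v*(v + 3) + (v - 2)*(v + 3) = 3*v^2 + 2*v - 6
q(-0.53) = 3.31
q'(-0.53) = -6.22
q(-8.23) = -440.33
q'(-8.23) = 180.74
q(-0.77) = 4.76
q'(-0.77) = -5.76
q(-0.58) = 3.62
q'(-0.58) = -6.15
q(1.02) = -4.02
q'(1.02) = -0.84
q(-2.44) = 6.07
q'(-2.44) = 6.98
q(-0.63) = 3.93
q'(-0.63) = -6.07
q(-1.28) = 7.22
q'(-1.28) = -3.64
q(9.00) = 756.00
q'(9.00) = 255.00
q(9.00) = 756.00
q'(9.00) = 255.00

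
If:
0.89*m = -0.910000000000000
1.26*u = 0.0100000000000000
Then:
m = -1.02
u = 0.01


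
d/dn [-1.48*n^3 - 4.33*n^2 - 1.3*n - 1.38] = -4.44*n^2 - 8.66*n - 1.3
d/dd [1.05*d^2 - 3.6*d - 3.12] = 2.1*d - 3.6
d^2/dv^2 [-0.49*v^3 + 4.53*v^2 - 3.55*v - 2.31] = 9.06 - 2.94*v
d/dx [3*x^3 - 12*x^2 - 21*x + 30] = 9*x^2 - 24*x - 21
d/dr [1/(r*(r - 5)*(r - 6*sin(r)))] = (r*(r - 5)*(6*cos(r) - 1) - r*(r - 6*sin(r)) + (5 - r)*(r - 6*sin(r)))/(r^2*(r - 5)^2*(r - 6*sin(r))^2)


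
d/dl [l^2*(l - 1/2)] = l*(3*l - 1)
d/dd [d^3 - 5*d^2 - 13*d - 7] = 3*d^2 - 10*d - 13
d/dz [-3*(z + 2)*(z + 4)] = -6*z - 18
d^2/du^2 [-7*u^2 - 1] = -14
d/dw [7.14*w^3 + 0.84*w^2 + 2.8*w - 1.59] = 21.42*w^2 + 1.68*w + 2.8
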